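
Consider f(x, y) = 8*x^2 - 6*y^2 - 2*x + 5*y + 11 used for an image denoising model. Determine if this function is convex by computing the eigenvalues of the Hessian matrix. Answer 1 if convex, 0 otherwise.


The Hessian of f(x,y) = 8*x^2 - 6*y^2 - 2*x + 5*y + 11 is:
H = [[16, 0], [0, -12]]
Trace = 16 - 12 = 4
Determinant = 16*-12 - (0)^2 = -192
Discriminant = (4)^2 - 4*-192 = 784.0
Eigenvalues: lambda_1 = -12.0, lambda_2 = 16.0
The function is not convex.

0


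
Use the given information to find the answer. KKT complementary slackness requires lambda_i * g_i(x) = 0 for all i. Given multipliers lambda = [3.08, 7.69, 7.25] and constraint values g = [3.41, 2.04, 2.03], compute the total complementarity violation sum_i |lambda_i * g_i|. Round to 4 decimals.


KKT complementary slackness check:
lambda_1 * g_1 = 3.08 * 3.41 = 10.5028
lambda_2 * g_2 = 7.69 * 2.04 = 15.6876
lambda_3 * g_3 = 7.25 * 2.03 = 14.7175
Total violation = 10.5028 + 15.6876 + 14.7175 = 40.9079


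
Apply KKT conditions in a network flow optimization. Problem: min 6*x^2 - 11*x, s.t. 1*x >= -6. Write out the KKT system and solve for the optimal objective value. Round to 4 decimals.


Step 1: Try lambda = 0 (constraint inactive).
Stationarity: 2*6*x - 11 = 0
x* = 11/(2*6) = 11/12 = 0.9167 (rounded; the exact value 11/12 is used below)
Check constraint: 1*0.9167 = 0.9167 >= -6 -- satisfied.
Step 2: Compute optimal value.
f(x*) = 6*(11/12)^2 - 11*(11/12) = -5.0417


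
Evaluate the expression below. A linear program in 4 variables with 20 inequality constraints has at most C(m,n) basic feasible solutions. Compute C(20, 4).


Each vertex corresponds to some choice of n active constraints out of m, so the number of vertices is at most C(m, n) = m! / (n!(m-n)!).
m = 20, n = 4
Numerator: 20 * 19 * 18 * 17
Denominator: 4! = 24
C(20, 4) = 4845


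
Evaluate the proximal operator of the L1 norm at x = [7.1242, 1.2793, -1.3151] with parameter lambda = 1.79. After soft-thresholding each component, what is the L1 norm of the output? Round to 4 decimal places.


Soft-thresholding with lambda = 1.79:
prox(7.1242) = sign(7.1242)*max(|7.1242| - 1.79, 0) = 5.3342
prox(1.2793) = sign(1.2793)*max(|1.2793| - 1.79, 0) = 0.0
prox(-1.3151) = sign(-1.3151)*max(|-1.3151| - 1.79, 0) = 0.0
prox(x) = [5.3342, 0.0, 0.0]
||prox(x)||_1 = 5.3342 + 0.0 + 0.0 = 5.3342


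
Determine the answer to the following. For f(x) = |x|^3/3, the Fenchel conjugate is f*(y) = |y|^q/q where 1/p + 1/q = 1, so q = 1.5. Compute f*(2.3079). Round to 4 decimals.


The conjugate exponent q satisfies 1/p + 1/q = 1.
p = 3, so q = 3/(3 - 1) = 1.5
|y|^q = 2.3079^1.5 = 3.5061
f*(2.3079) = 3.5061 / 1.5 = 2.3374


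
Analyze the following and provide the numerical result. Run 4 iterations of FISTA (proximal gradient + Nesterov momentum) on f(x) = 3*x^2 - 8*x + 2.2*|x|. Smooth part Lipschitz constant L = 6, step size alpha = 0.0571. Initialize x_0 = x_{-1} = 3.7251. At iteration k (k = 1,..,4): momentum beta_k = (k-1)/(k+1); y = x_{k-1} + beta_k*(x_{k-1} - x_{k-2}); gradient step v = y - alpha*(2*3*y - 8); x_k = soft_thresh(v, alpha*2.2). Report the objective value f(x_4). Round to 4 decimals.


FISTA on f(x) = 3*x^2 - 8*x + 2.2*|x|
L = 6, alpha = 0.0571
Iteration 1: beta = 0.0, y = 3.7251 + 0.0*(3.7251 - 3.7251) = 3.7251
  grad(y) = 14.3506, v = y - alpha*grad = 2.9057
  prox(v) = soft_thresh(2.9057, 0.1256) = 2.7801
Iteration 2: beta = 0.3333, y = 2.7801 + 0.3333*(2.7801 - 3.7251) = 2.465
  grad(y) = 6.7903, v = y - alpha*grad = 2.0773
  prox(v) = soft_thresh(2.0773, 0.1256) = 1.9517
Iteration 3: beta = 0.5, y = 1.9517 + 0.5*(1.9517 - 2.7801) = 1.5375
  grad(y) = 1.2251, v = y - alpha*grad = 1.4676
  prox(v) = soft_thresh(1.4676, 0.1256) = 1.3419
Iteration 4: beta = 0.6, y = 1.3419 + 0.6*(1.3419 - 1.9517) = 0.9761
  grad(y) = -2.1434, v = y - alpha*grad = 1.0985
  prox(v) = soft_thresh(1.0985, 0.1256) = 0.9729
f(x_4) = 3*0.9729^2 - 8*0.9729 + 2.2*|0.9729| = -2.8032


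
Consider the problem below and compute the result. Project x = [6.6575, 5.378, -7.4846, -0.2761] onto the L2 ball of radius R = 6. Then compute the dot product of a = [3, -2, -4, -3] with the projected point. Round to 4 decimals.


Step 1: Compute ||x|| (intermediates to 6 decimals).
||x|| = sqrt(6.6575^2 + 5.378^2 + (-7.4846)^2 + (-0.2761)^2) = 11.372803
Step 2: Project.
Since ||x|| > R, scale = R/||x|| = 6/11.372803 = 0.527574, proj(x) = scale * x
proj(x) = [3.512324, 2.837293, -3.94868, -0.145663]
Step 3: Dot product.
a^T * proj(x) = 3*3.512324 - 2*2.837293 - 4*(-3.94868) - 3*(-0.145663) = 21.0941


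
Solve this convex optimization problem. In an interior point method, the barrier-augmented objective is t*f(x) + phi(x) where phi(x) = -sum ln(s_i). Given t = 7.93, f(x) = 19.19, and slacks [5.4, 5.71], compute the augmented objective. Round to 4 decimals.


Step 1: Compute log-barrier.
ln values: [1.6864, 1.7422]
phi = -(1.6864 + 1.7422) = -3.4286
Step 2: Compute augmented objective.
t*f(x) = 7.93*19.19 = 152.1767
Total = 152.1767 - 3.4286 = 148.7481


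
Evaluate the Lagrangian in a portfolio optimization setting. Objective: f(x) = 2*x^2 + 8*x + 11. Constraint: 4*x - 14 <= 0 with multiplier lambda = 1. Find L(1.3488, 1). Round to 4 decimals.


Step 1: Evaluate f(x).
f(1.3488) = 2*1.3488^2 + 8*1.3488 + 11 = 25.4289
Step 2: Evaluate g(x).
g(1.3488) = 4*1.3488 - 14 = -8.6048
Step 3: Compute Lagrangian.
L = 25.4289 + 1*-8.6048 = 16.8241


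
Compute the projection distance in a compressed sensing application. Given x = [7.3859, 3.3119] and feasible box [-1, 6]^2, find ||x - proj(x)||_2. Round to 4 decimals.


Project each component onto [-1, 6].
clip(7.3859) = 6.0, clip(3.3119) = 3.3119
Projection = [6.0, 3.3119]
Squared diffs: [1.9207, 0.0]
Distance = sqrt(1.9207) = 1.3859


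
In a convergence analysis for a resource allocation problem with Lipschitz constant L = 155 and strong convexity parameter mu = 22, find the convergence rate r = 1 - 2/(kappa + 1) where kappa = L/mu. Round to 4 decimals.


Step 1: Compute the condition number.
kappa = L/mu = 155/22 = 7.0455
Step 2: Compute the convergence rate.
r = 1 - 2/(kappa + 1) = 1 - 2*mu/(L + mu) = (L - mu)/(L + mu) = 133/177 = 0.7514


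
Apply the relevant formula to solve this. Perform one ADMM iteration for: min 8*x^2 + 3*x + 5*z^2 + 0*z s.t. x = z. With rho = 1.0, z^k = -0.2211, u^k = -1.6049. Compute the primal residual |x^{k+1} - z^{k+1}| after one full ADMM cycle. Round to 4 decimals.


ADMM iteration with rho = 1.0, z^k = -0.2211, u^k = -1.6049
Step 1: x-update.
Minimize 8*x^2 + 3*x + (1.0/2)*(x + 0.2211 - 1.6049)^2
FOC: (2*8 + 1.0)*x = -3 + 1.0*(-0.2211 + 1.6049)
x^{k+1} = -0.0951
Step 2: z-update.
Minimize 5*z^2 + 0*z + (1.0/2)*(-0.0951 - z - 1.6049)^2
FOC: (2*5 + 1.0)*z = 0 + 1.0*(-0.0951 - 1.6049)
z^{k+1} = -0.1545
Step 3: u-update.
u^{k+1} = -1.6049 - 0.0951 + 0.1545 = -1.5454
Step 4: Primal residual = |-0.0951 + 0.1545| = 0.0595


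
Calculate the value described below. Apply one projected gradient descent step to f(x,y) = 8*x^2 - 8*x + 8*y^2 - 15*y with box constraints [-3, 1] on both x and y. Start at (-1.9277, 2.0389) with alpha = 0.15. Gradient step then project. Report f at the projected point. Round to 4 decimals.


Step 1: Compute gradient at (-1.9277, 2.0389).
grad_x = 2*8*-1.9277 - 8 = -38.8432
grad_y = 2*8*2.0389 - 15 = 17.6224
Step 2: Gradient step.
x_raw = -1.9277 - 0.15*-38.8432 = 3.8988
y_raw = 2.0389 - 0.15*17.6224 = -0.6045
Step 3: Project onto [-3, 1].
x_proj = clip(3.8988) = 1.0
y_proj = clip(-0.6045) = -0.6045
Step 4: Evaluate f.
f(1.0, -0.6045) = 11.9899


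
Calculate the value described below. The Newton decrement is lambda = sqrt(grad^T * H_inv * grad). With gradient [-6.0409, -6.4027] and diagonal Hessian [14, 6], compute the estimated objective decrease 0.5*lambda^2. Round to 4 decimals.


Step 1: H is diagonal, so H^(-1) * g = [-0.4315, -1.0671].
Step 2: g^T H^(-1) g = sum_i g_i^2 / H_ii
  = (-6.0409)^2/14 + (-6.4027)^2/6
  = 2.6066 + 6.8324 = 9.439
Step 3: Objective decrease = 0.5 * g^T H^(-1) g = 4.7195


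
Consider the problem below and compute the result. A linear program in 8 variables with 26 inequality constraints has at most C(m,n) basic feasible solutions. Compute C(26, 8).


Each vertex corresponds to some choice of n active constraints out of m, so the number of vertices is at most C(m, n) = m! / (n!(m-n)!).
m = 26, n = 8
Numerator: 26 * 25 * 24 * 23 * 22 * 21 * 20 * 19
Denominator: 8! = 40320
C(26, 8) = 1562275


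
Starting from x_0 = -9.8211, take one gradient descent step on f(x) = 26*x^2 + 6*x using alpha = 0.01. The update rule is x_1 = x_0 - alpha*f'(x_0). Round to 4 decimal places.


We compute the gradient at x_0 and apply the update.
f'(x) = 52*x + 6
f'(-9.8211) = 52*-9.8211 + 6 = -504.6972
x_1 = -9.8211 - 0.01*-504.6972 = -4.7741


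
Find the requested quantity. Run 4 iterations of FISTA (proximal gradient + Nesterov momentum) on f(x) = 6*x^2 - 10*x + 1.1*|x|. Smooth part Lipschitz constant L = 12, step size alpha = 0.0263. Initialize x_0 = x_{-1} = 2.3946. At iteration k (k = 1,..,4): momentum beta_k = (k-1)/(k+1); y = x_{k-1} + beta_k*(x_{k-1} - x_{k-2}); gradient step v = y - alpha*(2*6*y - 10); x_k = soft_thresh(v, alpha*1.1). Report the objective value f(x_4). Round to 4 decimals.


FISTA on f(x) = 6*x^2 - 10*x + 1.1*|x|
L = 12, alpha = 0.0263
Iteration 1: beta = 0.0, y = 2.3946 + 0.0*(2.3946 - 2.3946) = 2.3946
  grad(y) = 18.7352, v = y - alpha*grad = 1.9019
  prox(v) = soft_thresh(1.9019, 0.0289) = 1.8729
Iteration 2: beta = 0.3333, y = 1.8729 + 0.3333*(1.8729 - 2.3946) = 1.699
  grad(y) = 10.3885, v = y - alpha*grad = 1.4258
  prox(v) = soft_thresh(1.4258, 0.0289) = 1.3969
Iteration 3: beta = 0.5, y = 1.3969 + 0.5*(1.3969 - 1.8729) = 1.1589
  grad(y) = 3.9065, v = y - alpha*grad = 1.0561
  prox(v) = soft_thresh(1.0561, 0.0289) = 1.0272
Iteration 4: beta = 0.6, y = 1.0272 + 0.6*(1.0272 - 1.3969) = 0.8054
  grad(y) = -0.3353, v = y - alpha*grad = 0.8142
  prox(v) = soft_thresh(0.8142, 0.0289) = 0.7853
f(x_4) = 6*0.7853^2 - 10*0.7853 + 1.1*|0.7853| = -3.289


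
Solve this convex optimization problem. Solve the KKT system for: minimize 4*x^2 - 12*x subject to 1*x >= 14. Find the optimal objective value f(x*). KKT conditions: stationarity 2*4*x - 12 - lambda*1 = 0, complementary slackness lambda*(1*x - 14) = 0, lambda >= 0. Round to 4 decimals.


Step 1: Try lambda = 0 (constraint inactive).
x_unc = 12/(2*4) = 1.5
Check: 1*1.5 = 1.5 < 14 -- violated!
Step 2: Constraint must be active: 1*x = 14
x* = 14/1 = 14.0
lambda = (2*4*14.0 - 12)/1 = 100.0
Step 3: Compute optimal value.
f(x*) = 4*14.0^2 - 12*14.0 = 616.0


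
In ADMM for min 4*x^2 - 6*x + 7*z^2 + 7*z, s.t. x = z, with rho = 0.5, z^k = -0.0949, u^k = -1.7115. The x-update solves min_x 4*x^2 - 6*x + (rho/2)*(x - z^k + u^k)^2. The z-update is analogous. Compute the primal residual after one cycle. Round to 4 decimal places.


ADMM iteration with rho = 0.5, z^k = -0.0949, u^k = -1.7115
Step 1: x-update.
Minimize 4*x^2 - 6*x + (0.5/2)*(x + 0.0949 - 1.7115)^2
FOC: (2*4 + 0.5)*x = 6 + 0.5*(-0.0949 + 1.7115)
x^{k+1} = 0.801
Step 2: z-update.
Minimize 7*z^2 + 7*z + (0.5/2)*(0.801 - z - 1.7115)^2
FOC: (2*7 + 0.5)*z = -7 + 0.5*(0.801 - 1.7115)
z^{k+1} = -0.5142
Step 3: u-update.
u^{k+1} = -1.7115 + 0.801 + 0.5142 = -0.3964
Step 4: Primal residual = |0.801 + 0.5142| = 1.3151


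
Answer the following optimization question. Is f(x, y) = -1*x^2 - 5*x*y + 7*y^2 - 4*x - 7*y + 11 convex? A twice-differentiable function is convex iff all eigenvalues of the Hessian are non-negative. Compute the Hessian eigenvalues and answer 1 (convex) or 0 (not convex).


The Hessian of f(x,y) = -1*x^2 - 5*x*y + 7*y^2 - 4*x - 7*y + 11 is:
H = [[-2, -5], [-5, 14]]
Trace = -2 + 14 = 12
Determinant = -2*14 - (-5)^2 = -53
Discriminant = (12)^2 - 4*-53 = 356.0
Eigenvalues: lambda_1 = -3.434, lambda_2 = 15.434
The function is not convex.

0


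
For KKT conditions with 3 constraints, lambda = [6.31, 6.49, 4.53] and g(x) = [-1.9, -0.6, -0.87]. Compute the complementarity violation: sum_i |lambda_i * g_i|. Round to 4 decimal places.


KKT complementary slackness check:
lambda_1 * g_1 = 6.31 * -1.9 = -11.989
lambda_2 * g_2 = 6.49 * -0.6 = -3.894
lambda_3 * g_3 = 4.53 * -0.87 = -3.9411
Total violation = 11.989 + 3.894 + 3.9411 = 19.8241


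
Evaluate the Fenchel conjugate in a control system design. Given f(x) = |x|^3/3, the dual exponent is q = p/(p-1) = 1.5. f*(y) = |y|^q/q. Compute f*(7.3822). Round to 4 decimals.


The conjugate exponent q satisfies 1/p + 1/q = 1.
p = 3, so q = 3/(3 - 1) = 1.5
|y|^q = 7.3822^1.5 = 20.0576
f*(7.3822) = 20.0576 / 1.5 = 13.3717


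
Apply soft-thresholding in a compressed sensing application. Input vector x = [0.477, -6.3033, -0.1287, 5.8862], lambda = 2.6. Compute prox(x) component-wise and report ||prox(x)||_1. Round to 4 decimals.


Soft-thresholding with lambda = 2.6:
prox(0.477) = sign(0.477)*max(|0.477| - 2.6, 0) = 0.0
prox(-6.3033) = sign(-6.3033)*max(|-6.3033| - 2.6, 0) = -3.7033
prox(-0.1287) = sign(-0.1287)*max(|-0.1287| - 2.6, 0) = 0.0
prox(5.8862) = sign(5.8862)*max(|5.8862| - 2.6, 0) = 3.2862
prox(x) = [0.0, -3.7033, 0.0, 3.2862]
||prox(x)||_1 = 0.0 + 3.7033 + 0.0 + 3.2862 = 6.9895


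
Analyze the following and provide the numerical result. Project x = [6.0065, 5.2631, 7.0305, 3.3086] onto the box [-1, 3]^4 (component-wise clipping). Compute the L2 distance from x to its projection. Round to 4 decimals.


Project each component onto [-1, 3].
clip(6.0065) = 3.0, clip(5.2631) = 3.0, clip(7.0305) = 3.0, clip(3.3086) = 3.0
Projection = [3.0, 3.0, 3.0, 3.0]
Squared diffs: [9.039, 5.1216, 16.2449, 0.0952]
Distance = sqrt(30.5007) = 5.5228


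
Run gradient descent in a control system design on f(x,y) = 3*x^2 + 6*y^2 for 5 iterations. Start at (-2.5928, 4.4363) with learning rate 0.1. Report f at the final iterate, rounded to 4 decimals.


Gradient descent on f(x,y) = 3*x^2 + 6*y^2.
Starting point: (-2.5928, 4.4363), alpha = 0.1
Step 1: grad_x = 2*3*-2.5928 = -15.5568, grad_y = 2*6*4.4363 = 53.2356
  x_1 = -2.5928 - 0.1*-15.5568 = -1.0371
  y_1 = 4.4363 - 0.1*53.2356 = -0.8873
Step 2: grad_x = 2*3*-1.0371 = -6.2227, grad_y = 2*6*-0.8873 = -10.6471
  x_2 = -1.0371 - 0.1*-6.2227 = -0.4148
  y_2 = -0.8873 - 0.1*-10.6471 = 0.1775
Step 3: grad_x = 2*3*-0.4148 = -2.4891, grad_y = 2*6*0.1775 = 2.1294
  x_3 = -0.4148 - 0.1*-2.4891 = -0.1659
  y_3 = 0.1775 - 0.1*2.1294 = -0.0355
Step 4: grad_x = 2*3*-0.1659 = -0.9956, grad_y = 2*6*-0.0355 = -0.4259
  x_4 = -0.1659 - 0.1*-0.9956 = -0.0664
  y_4 = -0.0355 - 0.1*-0.4259 = 0.0071
Step 5: grad_x = 2*3*-0.0664 = -0.3983, grad_y = 2*6*0.0071 = 0.0852
  x_5 = -0.0664 - 0.1*-0.3983 = -0.0266
  y_5 = 0.0071 - 0.1*0.0852 = -0.0014
f(-0.0266, -0.0014) = 3*(-0.0266)^2 + 6*(-0.0014)^2 = 0.0021


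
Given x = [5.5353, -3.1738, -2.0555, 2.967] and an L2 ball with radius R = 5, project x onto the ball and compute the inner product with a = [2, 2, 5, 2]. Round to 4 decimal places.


Step 1: Compute ||x|| (intermediates to 6 decimals).
||x|| = sqrt(5.5353^2 + (-3.1738)^2 + (-2.0555)^2 + 2.967^2) = 7.330806
Step 2: Project.
Since ||x|| > R, scale = R/||x|| = 5/7.330806 = 0.682053, proj(x) = scale * x
proj(x) = [3.775368, -2.1647, -1.40196, 2.023651]
Step 3: Dot product.
a^T * proj(x) = 2*3.775368 + 2*(-2.1647) + 5*(-1.40196) + 2*2.023651 = 0.2588


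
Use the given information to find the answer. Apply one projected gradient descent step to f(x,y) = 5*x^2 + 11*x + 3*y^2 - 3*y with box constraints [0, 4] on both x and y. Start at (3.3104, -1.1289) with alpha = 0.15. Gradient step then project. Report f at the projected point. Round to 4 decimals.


Step 1: Compute gradient at (3.3104, -1.1289).
grad_x = 2*5*3.3104 + 11 = 44.104
grad_y = 2*3*-1.1289 - 3 = -9.7734
Step 2: Gradient step.
x_raw = 3.3104 - 0.15*44.104 = -3.3052
y_raw = -1.1289 - 0.15*-9.7734 = 0.3371
Step 3: Project onto [0, 4].
x_proj = clip(-3.3052) = 0.0
y_proj = clip(0.3371) = 0.3371
Step 4: Evaluate f.
f(0.0, 0.3371) = -0.6704


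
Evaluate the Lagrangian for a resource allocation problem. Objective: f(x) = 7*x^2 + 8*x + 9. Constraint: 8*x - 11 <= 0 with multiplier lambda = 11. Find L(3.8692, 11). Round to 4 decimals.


Step 1: Evaluate f(x).
f(3.8692) = 7*3.8692^2 + 8*3.8692 + 9 = 144.7486
Step 2: Evaluate g(x).
g(3.8692) = 8*3.8692 - 11 = 19.9536
Step 3: Compute Lagrangian.
L = 144.7486 + 11*19.9536 = 364.2382


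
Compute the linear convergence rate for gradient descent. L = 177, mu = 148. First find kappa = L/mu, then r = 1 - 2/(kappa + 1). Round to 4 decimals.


Step 1: Compute the condition number.
kappa = L/mu = 177/148 = 1.1959
Step 2: Compute the convergence rate.
r = 1 - 2/(kappa + 1) = 1 - 2*mu/(L + mu) = (L - mu)/(L + mu) = 29/325 = 0.0892


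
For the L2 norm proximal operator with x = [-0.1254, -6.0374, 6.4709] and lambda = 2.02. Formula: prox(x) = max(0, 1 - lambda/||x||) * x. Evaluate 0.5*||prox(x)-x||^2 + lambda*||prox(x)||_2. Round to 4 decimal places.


Step 1: Compute ||x||.
||x|| = 8.8509
Step 2: Compute scaling factor.
scale = max(0, 1 - 2.02/8.8509) = 0.7718
Step 3: prox(x) = [-0.0968, -4.6595, 4.9941]
||prox(x)|| = 6.8309
Step 4: Proximal objective.
0.5*||prox-x||^2 = 2.0402
lambda*||prox|| = 13.7984
Total = 15.8386


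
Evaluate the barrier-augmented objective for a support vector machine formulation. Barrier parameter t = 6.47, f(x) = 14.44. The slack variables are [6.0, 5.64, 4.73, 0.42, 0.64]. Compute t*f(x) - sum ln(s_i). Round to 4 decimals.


Step 1: Compute log-barrier.
ln values: [1.7918, 1.7299, 1.5539, -0.8675, -0.4463]
phi = -(1.7918 + 1.7299 + 1.5539 - 0.8675 - 0.4463) = -3.7618
Step 2: Compute augmented objective.
t*f(x) = 6.47*14.44 = 93.4268
Total = 93.4268 - 3.7618 = 89.665


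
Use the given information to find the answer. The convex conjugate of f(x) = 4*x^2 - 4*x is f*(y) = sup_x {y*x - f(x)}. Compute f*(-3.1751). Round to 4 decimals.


f*(y) = sup_x {y*x - a*x^2 - b*x} = sup_x {(y-b)*x - a*x^2}
FOC: (y - b) - 2a*x = 0 => x* = (y - b)/(2a)
x* = (-3.1751 + 4)/(2*4) = 0.1031
f*(-3.1751) = (y-b)^2/(4a) = (-3.1751 + 4)^2/(4*4)
= 0.6805/16 = 0.0425


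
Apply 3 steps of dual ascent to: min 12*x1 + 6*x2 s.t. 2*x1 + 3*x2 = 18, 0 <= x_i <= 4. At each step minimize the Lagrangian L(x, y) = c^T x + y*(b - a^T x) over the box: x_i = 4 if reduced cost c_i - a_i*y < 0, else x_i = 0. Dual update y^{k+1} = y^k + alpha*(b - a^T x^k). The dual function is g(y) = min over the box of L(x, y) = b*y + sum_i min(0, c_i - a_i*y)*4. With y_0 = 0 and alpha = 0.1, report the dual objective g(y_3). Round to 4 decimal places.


Dual ascent for LP: min 12*x1 + 6*x2, 2*x1 + 3*x2 = 18, 0 <= x_i <= 4
Step 1: y^k = 0.0, reduced costs: (12.0, 6.0)
  x^k = (0.0, 0.0), subgradient = b - a^T x = 18.0
  y^{k+1} = 0.0 + 0.1*18.0 = 1.8
Step 2: y^k = 1.8, reduced costs: (8.4, 0.6)
  x^k = (0.0, 0.0), subgradient = b - a^T x = 18.0
  y^{k+1} = 1.8 + 0.1*18.0 = 3.6
Step 3: y^k = 3.6, reduced costs: (4.8, -4.8)
  x^k = (0.0, 4.0), subgradient = b - a^T x = 6.0
  y^{k+1} = 3.6 + 0.1*6.0 = 4.2
Dual objective at y_3 = 4.2: reduced costs (3.6, -6.6), box minimizer x = (0.0, 4.0)
g(y_3) = b*y + (c1 - a1*y)*x1 + (c2 - a2*y)*x2 = 18*4.2 + 3.6*0.0 + (-6.6)*4.0 = 75.6 + 0.0 - 26.4 = 49.2


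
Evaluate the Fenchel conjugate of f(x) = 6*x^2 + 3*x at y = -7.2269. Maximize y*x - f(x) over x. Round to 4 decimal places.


f*(y) = sup_x {y*x - a*x^2 - b*x} = sup_x {(y-b)*x - a*x^2}
FOC: (y - b) - 2a*x = 0 => x* = (y - b)/(2a)
x* = (-7.2269 - 3)/(2*6) = -0.8522
f*(-7.2269) = (y-b)^2/(4a) = (-7.2269 - 3)^2/(4*6)
= 104.5895/24 = 4.3579


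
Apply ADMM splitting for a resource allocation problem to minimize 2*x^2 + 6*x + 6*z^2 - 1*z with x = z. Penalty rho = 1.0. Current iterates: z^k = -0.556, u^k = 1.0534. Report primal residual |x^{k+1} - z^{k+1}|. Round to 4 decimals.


ADMM iteration with rho = 1.0, z^k = -0.556, u^k = 1.0534
Step 1: x-update.
Minimize 2*x^2 + 6*x + (1.0/2)*(x + 0.556 + 1.0534)^2
FOC: (2*2 + 1.0)*x = -6 + 1.0*(-0.556 - 1.0534)
x^{k+1} = -1.5219
Step 2: z-update.
Minimize 6*z^2 - 1*z + (1.0/2)*(-1.5219 - z + 1.0534)^2
FOC: (2*6 + 1.0)*z = 1 + 1.0*(-1.5219 + 1.0534)
z^{k+1} = 0.0409
Step 3: u-update.
u^{k+1} = 1.0534 - 1.5219 - 0.0409 = -0.5094
Step 4: Primal residual = |-1.5219 - 0.0409| = 1.5628


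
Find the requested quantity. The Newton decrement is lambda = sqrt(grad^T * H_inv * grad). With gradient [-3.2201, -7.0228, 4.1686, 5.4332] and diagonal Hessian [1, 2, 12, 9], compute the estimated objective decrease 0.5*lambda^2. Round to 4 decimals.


Step 1: H is diagonal, so H^(-1) * g = [-3.2201, -3.5114, 0.3474, 0.6037].
Step 2: g^T H^(-1) g = sum_i g_i^2 / H_ii
  = (-3.2201)^2/1 + (-7.0228)^2/2 + (4.1686)^2/12 + (5.4332)^2/9
  = 10.369 + 24.6599 + 1.4481 + 3.28 = 39.757
Step 3: Objective decrease = 0.5 * g^T H^(-1) g = 19.8785


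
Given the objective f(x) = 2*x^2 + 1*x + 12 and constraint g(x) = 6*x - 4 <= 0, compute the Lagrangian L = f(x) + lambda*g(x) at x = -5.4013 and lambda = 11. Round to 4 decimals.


Step 1: Evaluate f(x).
f(-5.4013) = 2*(-5.4013)^2 + 1*(-5.4013) + 12 = 64.9468
Step 2: Evaluate g(x).
g(-5.4013) = 6*-5.4013 - 4 = -36.4078
Step 3: Compute Lagrangian.
L = 64.9468 + 11*-36.4078 = -335.539


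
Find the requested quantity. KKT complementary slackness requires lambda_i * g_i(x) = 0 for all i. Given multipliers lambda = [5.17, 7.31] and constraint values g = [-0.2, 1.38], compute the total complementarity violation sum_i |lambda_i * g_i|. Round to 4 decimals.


KKT complementary slackness check:
lambda_1 * g_1 = 5.17 * -0.2 = -1.034
lambda_2 * g_2 = 7.31 * 1.38 = 10.0878
Total violation = 1.034 + 10.0878 = 11.1218


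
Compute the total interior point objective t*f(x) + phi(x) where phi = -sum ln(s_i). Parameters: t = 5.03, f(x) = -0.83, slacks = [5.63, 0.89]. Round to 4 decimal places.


Step 1: Compute log-barrier.
ln values: [1.7281, -0.1165]
phi = -(1.7281 - 0.1165) = -1.6116
Step 2: Compute augmented objective.
t*f(x) = 5.03*-0.83 = -4.1749
Total = -4.1749 - 1.6116 = -5.7865


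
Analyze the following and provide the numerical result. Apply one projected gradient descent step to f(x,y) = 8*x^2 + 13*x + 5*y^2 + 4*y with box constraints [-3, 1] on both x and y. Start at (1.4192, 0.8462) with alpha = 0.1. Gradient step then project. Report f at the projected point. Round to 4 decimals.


Step 1: Compute gradient at (1.4192, 0.8462).
grad_x = 2*8*1.4192 + 13 = 35.7072
grad_y = 2*5*0.8462 + 4 = 12.462
Step 2: Gradient step.
x_raw = 1.4192 - 0.1*35.7072 = -2.1515
y_raw = 0.8462 - 0.1*12.462 = -0.4
Step 3: Project onto [-3, 1].
x_proj = clip(-2.1515) = -2.1515
y_proj = clip(-0.4) = -0.4
Step 4: Evaluate f.
f(-2.1515, -0.4) = 8.2625


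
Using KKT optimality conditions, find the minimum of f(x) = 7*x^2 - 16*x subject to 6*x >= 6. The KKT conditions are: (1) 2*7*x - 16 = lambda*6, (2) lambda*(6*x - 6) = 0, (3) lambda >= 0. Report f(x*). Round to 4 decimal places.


Step 1: Try lambda = 0 (constraint inactive).
Stationarity: 2*7*x - 16 = 0
x* = 16/(2*7) = 8/7 = 1.1429 (rounded; the exact value 8/7 is used below)
Check constraint: 6*1.1429 = 6.8574 >= 6 -- satisfied.
Step 2: Compute optimal value.
f(x*) = 7*(8/7)^2 - 16*(8/7) = -9.1429


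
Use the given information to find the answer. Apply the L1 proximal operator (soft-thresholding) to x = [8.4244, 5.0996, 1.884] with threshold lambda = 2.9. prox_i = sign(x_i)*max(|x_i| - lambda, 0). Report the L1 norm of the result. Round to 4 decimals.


Soft-thresholding with lambda = 2.9:
prox(8.4244) = sign(8.4244)*max(|8.4244| - 2.9, 0) = 5.5244
prox(5.0996) = sign(5.0996)*max(|5.0996| - 2.9, 0) = 2.1996
prox(1.884) = sign(1.884)*max(|1.884| - 2.9, 0) = 0.0
prox(x) = [5.5244, 2.1996, 0.0]
||prox(x)||_1 = 5.5244 + 2.1996 + 0.0 = 7.724


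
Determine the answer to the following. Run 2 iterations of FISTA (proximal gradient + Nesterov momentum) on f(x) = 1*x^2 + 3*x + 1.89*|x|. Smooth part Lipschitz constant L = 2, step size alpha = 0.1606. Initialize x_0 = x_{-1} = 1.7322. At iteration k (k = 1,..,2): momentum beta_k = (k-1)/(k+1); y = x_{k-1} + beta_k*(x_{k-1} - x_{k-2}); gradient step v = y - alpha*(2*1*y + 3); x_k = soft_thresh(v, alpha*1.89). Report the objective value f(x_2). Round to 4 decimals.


FISTA on f(x) = 1*x^2 + 3*x + 1.89*|x|
L = 2, alpha = 0.1606
Iteration 1: beta = 0.0, y = 1.7322 + 0.0*(1.7322 - 1.7322) = 1.7322
  grad(y) = 6.4644, v = y - alpha*grad = 0.694
  prox(v) = soft_thresh(0.694, 0.3035) = 0.3905
Iteration 2: beta = 0.3333, y = 0.3905 + 0.3333*(0.3905 - 1.7322) = -0.0568
  grad(y) = 2.8865, v = y - alpha*grad = -0.5203
  prox(v) = soft_thresh(-0.5203, 0.3035) = -0.2168
f(x_2) = 1*(-0.2168)^2 + 3*(-0.2168) + 1.89*|-0.2168| = -0.1936


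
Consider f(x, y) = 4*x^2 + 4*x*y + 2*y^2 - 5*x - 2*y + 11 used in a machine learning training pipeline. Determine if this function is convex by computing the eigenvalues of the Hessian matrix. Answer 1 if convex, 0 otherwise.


The Hessian of f(x,y) = 4*x^2 + 4*x*y + 2*y^2 - 5*x - 2*y + 11 is:
H = [[8, 4], [4, 4]]
Trace = 8 + 4 = 12
Determinant = 8*4 - (4)^2 = 16
Discriminant = (12)^2 - 4*16 = 80.0
Eigenvalues: lambda_1 = 1.5279, lambda_2 = 10.4721
The function is convex.

1


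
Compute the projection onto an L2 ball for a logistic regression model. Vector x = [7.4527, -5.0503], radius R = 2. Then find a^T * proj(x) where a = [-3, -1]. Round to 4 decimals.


Step 1: Compute ||x|| (intermediates to 6 decimals).
||x|| = sqrt(7.4527^2 + (-5.0503)^2) = 9.002681
Step 2: Project.
Since ||x|| > R, scale = R/||x|| = 2/9.002681 = 0.222156, proj(x) = scale * x
proj(x) = [1.655662, -1.121954]
Step 3: Dot product.
a^T * proj(x) = -3*1.655662 - 1*(-1.121954) = -3.845


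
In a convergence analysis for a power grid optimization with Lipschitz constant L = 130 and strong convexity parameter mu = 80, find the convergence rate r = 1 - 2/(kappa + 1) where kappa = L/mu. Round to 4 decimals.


Step 1: Compute the condition number.
kappa = L/mu = 130/80 = 1.625
Step 2: Compute the convergence rate.
r = 1 - 2/(kappa + 1) = 1 - 2*mu/(L + mu) = (L - mu)/(L + mu) = 50/210 = 0.2381


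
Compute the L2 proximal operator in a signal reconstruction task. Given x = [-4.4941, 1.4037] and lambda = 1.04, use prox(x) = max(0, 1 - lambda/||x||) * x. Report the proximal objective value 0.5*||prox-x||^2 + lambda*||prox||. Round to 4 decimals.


Step 1: Compute ||x||.
||x|| = 4.7082
Step 2: Compute scaling factor.
scale = max(0, 1 - 1.04/4.7082) = 0.7791
Step 3: prox(x) = [-3.5014, 1.0936]
||prox(x)|| = 3.6682
Step 4: Proximal objective.
0.5*||prox-x||^2 = 0.5408
lambda*||prox|| = 3.8149
Total = 4.3557


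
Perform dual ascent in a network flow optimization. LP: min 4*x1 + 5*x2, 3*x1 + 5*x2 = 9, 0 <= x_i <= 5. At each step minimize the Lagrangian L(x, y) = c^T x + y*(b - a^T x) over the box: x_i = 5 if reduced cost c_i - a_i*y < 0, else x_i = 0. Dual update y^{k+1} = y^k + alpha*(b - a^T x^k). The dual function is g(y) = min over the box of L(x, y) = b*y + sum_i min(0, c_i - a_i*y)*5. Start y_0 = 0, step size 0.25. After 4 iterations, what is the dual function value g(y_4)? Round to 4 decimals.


Dual ascent for LP: min 4*x1 + 5*x2, 3*x1 + 5*x2 = 9, 0 <= x_i <= 5
Step 1: y^k = 0.0, reduced costs: (4.0, 5.0)
  x^k = (0.0, 0.0), subgradient = b - a^T x = 9.0
  y^{k+1} = 0.0 + 0.25*9.0 = 2.25
Step 2: y^k = 2.25, reduced costs: (-2.75, -6.25)
  x^k = (5.0, 5.0), subgradient = b - a^T x = -31.0
  y^{k+1} = 2.25 + 0.25*-31.0 = -5.5
Step 3: y^k = -5.5, reduced costs: (20.5, 32.5)
  x^k = (0.0, 0.0), subgradient = b - a^T x = 9.0
  y^{k+1} = -5.5 + 0.25*9.0 = -3.25
Step 4: y^k = -3.25, reduced costs: (13.75, 21.25)
  x^k = (0.0, 0.0), subgradient = b - a^T x = 9.0
  y^{k+1} = -3.25 + 0.25*9.0 = -1.0
Dual objective at y_4 = -1.0: reduced costs (7.0, 10.0), box minimizer x = (0.0, 0.0)
g(y_4) = b*y + (c1 - a1*y)*x1 + (c2 - a2*y)*x2 = 9*(-1.0) + 7.0*0.0 + 10.0*0.0 = -9.0 + 0.0 + 0.0 = -9.0


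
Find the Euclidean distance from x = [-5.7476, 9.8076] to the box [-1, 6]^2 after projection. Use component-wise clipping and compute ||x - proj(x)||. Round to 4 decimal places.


Project each component onto [-1, 6].
clip(-5.7476) = -1.0, clip(9.8076) = 6.0
Projection = [-1.0, 6.0]
Squared diffs: [22.5397, 14.4978]
Distance = sqrt(37.0375) = 6.0858


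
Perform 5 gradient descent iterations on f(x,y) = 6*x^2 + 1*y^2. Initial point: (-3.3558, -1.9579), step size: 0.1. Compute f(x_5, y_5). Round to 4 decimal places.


Gradient descent on f(x,y) = 6*x^2 + 1*y^2.
Starting point: (-3.3558, -1.9579), alpha = 0.1
Step 1: grad_x = 2*6*-3.3558 = -40.2696, grad_y = 2*1*-1.9579 = -3.9158
  x_1 = -3.3558 - 0.1*-40.2696 = 0.6712
  y_1 = -1.9579 - 0.1*-3.9158 = -1.5663
Step 2: grad_x = 2*6*0.6712 = 8.0539, grad_y = 2*1*-1.5663 = -3.1326
  x_2 = 0.6712 - 0.1*8.0539 = -0.1342
  y_2 = -1.5663 - 0.1*-3.1326 = -1.2531
Step 3: grad_x = 2*6*-0.1342 = -1.6108, grad_y = 2*1*-1.2531 = -2.5061
  x_3 = -0.1342 - 0.1*-1.6108 = 0.0268
  y_3 = -1.2531 - 0.1*-2.5061 = -1.0024
Step 4: grad_x = 2*6*0.0268 = 0.3222, grad_y = 2*1*-1.0024 = -2.0049
  x_4 = 0.0268 - 0.1*0.3222 = -0.0054
  y_4 = -1.0024 - 0.1*-2.0049 = -0.802
Step 5: grad_x = 2*6*-0.0054 = -0.0644, grad_y = 2*1*-0.802 = -1.6039
  x_5 = -0.0054 - 0.1*-0.0644 = 0.0011
  y_5 = -0.802 - 0.1*-1.6039 = -0.6416
f(0.0011, -0.6416) = 6*0.0011^2 + 1*(-0.6416)^2 = 0.4116


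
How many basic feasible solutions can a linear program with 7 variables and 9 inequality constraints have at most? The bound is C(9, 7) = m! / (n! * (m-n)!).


Each vertex corresponds to some choice of n active constraints out of m, so the number of vertices is at most C(m, n) = m! / (n!(m-n)!).
m = 9, n = 7
Numerator: 9 * 8 * 7 * 6 * 5 * 4 * 3
Denominator: 7! = 5040
C(9, 7) = 36


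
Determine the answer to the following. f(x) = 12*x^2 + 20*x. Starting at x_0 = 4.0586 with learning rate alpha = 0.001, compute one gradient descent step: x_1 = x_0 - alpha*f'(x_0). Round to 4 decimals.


We compute the gradient at x_0 and apply the update.
f'(x) = 24*x + 20
f'(4.0586) = 24*4.0586 + 20 = 117.4064
x_1 = 4.0586 - 0.001*117.4064 = 3.9412


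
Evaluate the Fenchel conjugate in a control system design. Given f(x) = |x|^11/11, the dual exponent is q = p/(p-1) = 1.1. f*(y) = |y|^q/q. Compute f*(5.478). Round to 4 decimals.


The conjugate exponent q satisfies 1/p + 1/q = 1.
p = 11, so q = 11/(11 - 1) = 1.1
|y|^q = 5.478^1.1 = 6.4936
f*(5.478) = 6.4936 / 1.1 = 5.9033


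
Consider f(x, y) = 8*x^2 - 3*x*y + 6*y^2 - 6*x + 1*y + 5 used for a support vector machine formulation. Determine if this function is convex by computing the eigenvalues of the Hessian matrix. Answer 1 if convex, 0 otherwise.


The Hessian of f(x,y) = 8*x^2 - 3*x*y + 6*y^2 - 6*x + 1*y + 5 is:
H = [[16, -3], [-3, 12]]
Trace = 16 + 12 = 28
Determinant = 16*12 - (-3)^2 = 183
Discriminant = (28)^2 - 4*183 = 52.0
Eigenvalues: lambda_1 = 10.3944, lambda_2 = 17.6056
The function is convex.

1


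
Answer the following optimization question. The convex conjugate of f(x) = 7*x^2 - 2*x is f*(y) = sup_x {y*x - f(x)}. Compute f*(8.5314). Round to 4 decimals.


f*(y) = sup_x {y*x - a*x^2 - b*x} = sup_x {(y-b)*x - a*x^2}
FOC: (y - b) - 2a*x = 0 => x* = (y - b)/(2a)
x* = (8.5314 + 2)/(2*7) = 0.7522
f*(8.5314) = (y-b)^2/(4a) = (8.5314 + 2)^2/(4*7)
= 110.9104/28 = 3.9611


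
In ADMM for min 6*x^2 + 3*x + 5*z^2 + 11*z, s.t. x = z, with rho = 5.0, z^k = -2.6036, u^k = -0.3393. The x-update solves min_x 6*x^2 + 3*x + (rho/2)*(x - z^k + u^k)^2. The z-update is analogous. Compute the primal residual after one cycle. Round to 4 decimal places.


ADMM iteration with rho = 5.0, z^k = -2.6036, u^k = -0.3393
Step 1: x-update.
Minimize 6*x^2 + 3*x + (5.0/2)*(x + 2.6036 - 0.3393)^2
FOC: (2*6 + 5.0)*x = -3 + 5.0*(-2.6036 + 0.3393)
x^{k+1} = -0.8424
Step 2: z-update.
Minimize 5*z^2 + 11*z + (5.0/2)*(-0.8424 - z - 0.3393)^2
FOC: (2*5 + 5.0)*z = -11 + 5.0*(-0.8424 - 0.3393)
z^{k+1} = -1.1272
Step 3: u-update.
u^{k+1} = -0.3393 - 0.8424 + 1.1272 = -0.0545
Step 4: Primal residual = |-0.8424 + 1.1272| = 0.2848


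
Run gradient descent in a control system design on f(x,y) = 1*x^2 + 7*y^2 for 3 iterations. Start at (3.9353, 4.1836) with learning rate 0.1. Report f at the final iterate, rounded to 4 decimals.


Gradient descent on f(x,y) = 1*x^2 + 7*y^2.
Starting point: (3.9353, 4.1836), alpha = 0.1
Step 1: grad_x = 2*1*3.9353 = 7.8706, grad_y = 2*7*4.1836 = 58.5704
  x_1 = 3.9353 - 0.1*7.8706 = 3.1482
  y_1 = 4.1836 - 0.1*58.5704 = -1.6734
Step 2: grad_x = 2*1*3.1482 = 6.2965, grad_y = 2*7*-1.6734 = -23.4282
  x_2 = 3.1482 - 0.1*6.2965 = 2.5186
  y_2 = -1.6734 - 0.1*-23.4282 = 0.6694
Step 3: grad_x = 2*1*2.5186 = 5.0372, grad_y = 2*7*0.6694 = 9.3713
  x_3 = 2.5186 - 0.1*5.0372 = 2.0149
  y_3 = 0.6694 - 0.1*9.3713 = -0.2678
f(2.0149, -0.2678) = 1*2.0149^2 + 7*(-0.2678)^2 = 4.5615


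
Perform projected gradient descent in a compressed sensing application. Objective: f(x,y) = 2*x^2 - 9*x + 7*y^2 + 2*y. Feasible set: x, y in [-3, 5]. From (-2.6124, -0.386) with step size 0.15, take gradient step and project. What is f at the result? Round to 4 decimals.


Step 1: Compute gradient at (-2.6124, -0.386).
grad_x = 2*2*-2.6124 - 9 = -19.4496
grad_y = 2*7*-0.386 + 2 = -3.404
Step 2: Gradient step.
x_raw = -2.6124 - 0.15*-19.4496 = 0.305
y_raw = -0.386 - 0.15*-3.404 = 0.1246
Step 3: Project onto [-3, 5].
x_proj = clip(0.305) = 0.305
y_proj = clip(0.1246) = 0.1246
Step 4: Evaluate f.
f(0.305, 0.1246) = -2.2014


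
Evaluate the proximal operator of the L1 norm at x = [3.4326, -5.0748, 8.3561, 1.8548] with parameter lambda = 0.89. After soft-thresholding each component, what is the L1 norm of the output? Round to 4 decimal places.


Soft-thresholding with lambda = 0.89:
prox(3.4326) = sign(3.4326)*max(|3.4326| - 0.89, 0) = 2.5426
prox(-5.0748) = sign(-5.0748)*max(|-5.0748| - 0.89, 0) = -4.1848
prox(8.3561) = sign(8.3561)*max(|8.3561| - 0.89, 0) = 7.4661
prox(1.8548) = sign(1.8548)*max(|1.8548| - 0.89, 0) = 0.9648
prox(x) = [2.5426, -4.1848, 7.4661, 0.9648]
||prox(x)||_1 = 2.5426 + 4.1848 + 7.4661 + 0.9648 = 15.1583


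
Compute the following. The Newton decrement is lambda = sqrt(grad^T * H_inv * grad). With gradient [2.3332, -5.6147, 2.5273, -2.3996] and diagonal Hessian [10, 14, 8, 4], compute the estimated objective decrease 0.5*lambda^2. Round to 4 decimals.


Step 1: H is diagonal, so H^(-1) * g = [0.2333, -0.4011, 0.3159, -0.5999].
Step 2: g^T H^(-1) g = sum_i g_i^2 / H_ii
  = (2.3332)^2/10 + (-5.6147)^2/14 + (2.5273)^2/8 + (-2.3996)^2/4
  = 0.5444 + 2.2518 + 0.7984 + 1.4395 = 5.0341
Step 3: Objective decrease = 0.5 * g^T H^(-1) g = 2.517


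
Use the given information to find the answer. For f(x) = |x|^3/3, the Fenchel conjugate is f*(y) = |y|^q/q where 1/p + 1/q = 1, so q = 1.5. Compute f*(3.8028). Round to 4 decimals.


The conjugate exponent q satisfies 1/p + 1/q = 1.
p = 3, so q = 3/(3 - 1) = 1.5
|y|^q = 3.8028^1.5 = 7.4158
f*(3.8028) = 7.4158 / 1.5 = 4.9438


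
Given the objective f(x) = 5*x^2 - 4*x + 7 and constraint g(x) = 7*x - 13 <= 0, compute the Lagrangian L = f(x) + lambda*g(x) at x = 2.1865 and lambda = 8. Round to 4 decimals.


Step 1: Evaluate f(x).
f(2.1865) = 5*2.1865^2 - 4*2.1865 + 7 = 22.1579
Step 2: Evaluate g(x).
g(2.1865) = 7*2.1865 - 13 = 2.3055
Step 3: Compute Lagrangian.
L = 22.1579 + 8*2.3055 = 40.6019


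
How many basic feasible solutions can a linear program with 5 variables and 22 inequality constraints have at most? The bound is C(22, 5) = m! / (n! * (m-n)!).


Each vertex corresponds to some choice of n active constraints out of m, so the number of vertices is at most C(m, n) = m! / (n!(m-n)!).
m = 22, n = 5
Numerator: 22 * 21 * 20 * 19 * 18
Denominator: 5! = 120
C(22, 5) = 26334


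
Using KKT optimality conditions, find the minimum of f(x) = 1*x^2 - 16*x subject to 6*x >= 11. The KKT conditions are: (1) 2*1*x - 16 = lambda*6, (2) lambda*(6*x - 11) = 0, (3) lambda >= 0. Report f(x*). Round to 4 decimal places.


Step 1: Try lambda = 0 (constraint inactive).
Stationarity: 2*1*x - 16 = 0
x* = 16/(2*1) = 8.0
Check constraint: 6*8.0 = 48.0 >= 11 -- satisfied.
Step 2: Compute optimal value.
f(x*) = 1*8.0^2 - 16*8.0 = -64.0


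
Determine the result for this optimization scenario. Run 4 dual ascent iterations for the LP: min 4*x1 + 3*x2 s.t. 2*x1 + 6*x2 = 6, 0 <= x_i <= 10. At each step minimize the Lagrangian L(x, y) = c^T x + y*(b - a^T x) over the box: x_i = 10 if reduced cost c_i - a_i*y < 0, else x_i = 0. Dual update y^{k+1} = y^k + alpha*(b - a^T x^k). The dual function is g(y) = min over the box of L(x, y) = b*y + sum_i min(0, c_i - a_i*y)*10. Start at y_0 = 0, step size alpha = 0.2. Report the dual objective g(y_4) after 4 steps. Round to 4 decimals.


Dual ascent for LP: min 4*x1 + 3*x2, 2*x1 + 6*x2 = 6, 0 <= x_i <= 10
Step 1: y^k = 0.0, reduced costs: (4.0, 3.0)
  x^k = (0.0, 0.0), subgradient = b - a^T x = 6.0
  y^{k+1} = 0.0 + 0.2*6.0 = 1.2
Step 2: y^k = 1.2, reduced costs: (1.6, -4.2)
  x^k = (0.0, 10.0), subgradient = b - a^T x = -54.0
  y^{k+1} = 1.2 + 0.2*-54.0 = -9.6
Step 3: y^k = -9.6, reduced costs: (23.2, 60.6)
  x^k = (0.0, 0.0), subgradient = b - a^T x = 6.0
  y^{k+1} = -9.6 + 0.2*6.0 = -8.4
Step 4: y^k = -8.4, reduced costs: (20.8, 53.4)
  x^k = (0.0, 0.0), subgradient = b - a^T x = 6.0
  y^{k+1} = -8.4 + 0.2*6.0 = -7.2
Dual objective at y_4 = -7.2: reduced costs (18.4, 46.2), box minimizer x = (0.0, 0.0)
g(y_4) = b*y + (c1 - a1*y)*x1 + (c2 - a2*y)*x2 = 6*(-7.2) + 18.4*0.0 + 46.2*0.0 = -43.2 + 0.0 + 0.0 = -43.2


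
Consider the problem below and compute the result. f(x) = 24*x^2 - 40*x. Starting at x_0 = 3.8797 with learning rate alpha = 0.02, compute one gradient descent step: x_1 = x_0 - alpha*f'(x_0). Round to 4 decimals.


We compute the gradient at x_0 and apply the update.
f'(x) = 48*x - 40
f'(3.8797) = 48*3.8797 - 40 = 146.2256
x_1 = 3.8797 - 0.02*146.2256 = 0.9552


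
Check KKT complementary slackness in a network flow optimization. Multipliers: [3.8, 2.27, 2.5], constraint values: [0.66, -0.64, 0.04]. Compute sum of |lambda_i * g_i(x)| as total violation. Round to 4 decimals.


KKT complementary slackness check:
lambda_1 * g_1 = 3.8 * 0.66 = 2.508
lambda_2 * g_2 = 2.27 * -0.64 = -1.4528
lambda_3 * g_3 = 2.5 * 0.04 = 0.1
Total violation = 2.508 + 1.4528 + 0.1 = 4.0608


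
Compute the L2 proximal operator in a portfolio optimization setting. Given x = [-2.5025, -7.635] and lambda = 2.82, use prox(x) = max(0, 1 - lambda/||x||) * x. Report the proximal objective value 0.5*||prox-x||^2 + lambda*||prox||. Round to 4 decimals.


Step 1: Compute ||x||.
||x|| = 8.0347
Step 2: Compute scaling factor.
scale = max(0, 1 - 2.82/8.0347) = 0.649
Step 3: prox(x) = [-1.6242, -4.9553]
||prox(x)|| = 5.2147
Step 4: Proximal objective.
0.5*||prox-x||^2 = 3.9762
lambda*||prox|| = 14.7055
Total = 18.6815


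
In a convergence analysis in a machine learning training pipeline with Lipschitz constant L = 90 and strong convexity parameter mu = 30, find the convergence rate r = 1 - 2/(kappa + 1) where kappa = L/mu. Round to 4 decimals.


Step 1: Compute the condition number.
kappa = L/mu = 90/30 = 3.0
Step 2: Compute the convergence rate.
r = 1 - 2/(kappa + 1) = 1 - 2*mu/(L + mu) = (L - mu)/(L + mu) = 60/120 = 0.5


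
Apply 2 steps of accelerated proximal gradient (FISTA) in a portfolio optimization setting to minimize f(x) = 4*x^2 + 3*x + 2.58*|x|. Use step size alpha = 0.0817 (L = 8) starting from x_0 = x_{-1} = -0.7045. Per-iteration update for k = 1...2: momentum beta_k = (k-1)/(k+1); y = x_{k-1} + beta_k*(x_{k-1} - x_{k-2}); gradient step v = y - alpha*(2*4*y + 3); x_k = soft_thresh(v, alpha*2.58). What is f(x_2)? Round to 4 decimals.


FISTA on f(x) = 4*x^2 + 3*x + 2.58*|x|
L = 8, alpha = 0.0817
Iteration 1: beta = 0.0, y = -0.7045 + 0.0*(-0.7045 + 0.7045) = -0.7045
  grad(y) = -2.636, v = y - alpha*grad = -0.4891
  prox(v) = soft_thresh(-0.4891, 0.2108) = -0.2784
Iteration 2: beta = 0.3333, y = -0.2784 + 0.3333*(-0.2784 + 0.7045) = -0.1363
  grad(y) = 1.9096, v = y - alpha*grad = -0.2923
  prox(v) = soft_thresh(-0.2923, 0.2108) = -0.0815
f(x_2) = 4*(-0.0815)^2 + 3*(-0.0815) + 2.58*|-0.0815| = -0.0077


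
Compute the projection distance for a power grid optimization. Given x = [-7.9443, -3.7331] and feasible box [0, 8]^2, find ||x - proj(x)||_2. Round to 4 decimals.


Project each component onto [0, 8].
clip(-7.9443) = 0.0, clip(-3.7331) = 0.0
Projection = [0.0, 0.0]
Squared diffs: [63.1119, 13.936]
Distance = sqrt(77.0479) = 8.7777
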